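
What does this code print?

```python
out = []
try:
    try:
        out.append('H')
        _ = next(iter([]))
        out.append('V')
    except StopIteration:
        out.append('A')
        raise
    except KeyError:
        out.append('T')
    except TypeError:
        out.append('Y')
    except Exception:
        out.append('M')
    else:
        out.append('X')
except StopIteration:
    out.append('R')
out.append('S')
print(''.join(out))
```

Execution trace: 'H' (inner try body) → 'A' (inner except StopIteration) → 'R' (outer except StopIteration) → 'S' (after the try/except). Output: HARS

Answer: HARS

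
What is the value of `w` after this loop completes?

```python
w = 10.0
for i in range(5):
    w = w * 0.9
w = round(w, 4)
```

Exponential decay: 10.0 * 0.9^5
`w` takes the values: 10.0 → 9.0 → 8.1 → 7.29 → 6.561 → 5.9049

Answer: 5.9049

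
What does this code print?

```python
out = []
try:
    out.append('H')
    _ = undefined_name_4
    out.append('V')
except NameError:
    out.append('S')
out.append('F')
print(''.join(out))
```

Execution trace: 'H' (try body) → 'S' (except NameError) → 'F' (after the try/except). Output: HSF

Answer: HSF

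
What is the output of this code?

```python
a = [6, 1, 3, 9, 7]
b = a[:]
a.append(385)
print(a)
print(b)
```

Key concept: slice [:] creates copy.
Step by step:
`a = [6, 1, 3, 9, 7]` → a = [6, 1, 3, 9, 7]
`b = a[:]` → b = [6, 1, 3, 9, 7]
`a.append(385)` → a = [6, 1, 3, 9, 7, 385]
`print(a)` → prints [6, 1, 3, 9, 7, 385]
`print(b)` → prints [6, 1, 3, 9, 7]

Answer:
[6, 1, 3, 9, 7, 385]
[6, 1, 3, 9, 7]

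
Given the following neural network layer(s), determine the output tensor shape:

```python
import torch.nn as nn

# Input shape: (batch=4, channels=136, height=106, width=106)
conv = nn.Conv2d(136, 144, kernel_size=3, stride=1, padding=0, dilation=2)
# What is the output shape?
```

Input: (4, 136, 106, 106) -> Output: (4, 144, 102, 102)

Answer: (4, 144, 102, 102)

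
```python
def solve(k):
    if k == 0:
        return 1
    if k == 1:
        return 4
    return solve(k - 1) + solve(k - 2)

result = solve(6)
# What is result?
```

Build up from base cases: solve(0)=1, solve(1)=4, solve(2)=5, solve(3)=9, solve(4)=14, solve(5)=23, solve(6)=37

Answer: 37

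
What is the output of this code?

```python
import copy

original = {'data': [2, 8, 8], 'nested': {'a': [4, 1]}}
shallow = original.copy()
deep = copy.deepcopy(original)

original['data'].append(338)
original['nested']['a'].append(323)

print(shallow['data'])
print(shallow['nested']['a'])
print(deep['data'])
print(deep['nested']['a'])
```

Key concept: comparing shallow vs deep copy.
Step by step:
`original = {'data': [2, 8, 8], 'nested': {'a': [4, 1]}}` → original = {'data': [2, 8, 8], 'nested': {'a': [4, 1]}}
`shallow = original.copy()` → shallow = {'data': [2, 8, 8], 'nested': {'a': [4, 1]}}
`deep = copy.deepcopy(original)` → deep = {'data': [2, 8, 8], 'nested': {'a': [4, 1]}}
`original['data'].append(338)` → original = {'data': [2, 8, 8, 338], 'nested': {'a': [4, 1]}}; shallow = {'data': [2, 8, 8, 338], 'nested': {'a': [4, 1]}}
`original['nested']['a'].append(323)` → original = {'data': [2, 8, 8, 338], 'nested': {'a': [4, 1, 323]}}; shallow = {'data': [2, 8, 8, 338], 'nested': {'a': [4, 1, 323]}}
`print(shallow['data'])` → prints [2, 8, 8, 338]
`print(shallow['nested']['a'])` → prints [4, 1, 323]
`print(deep['data'])` → prints [2, 8, 8]
`print(deep['nested']['a'])` → prints [4, 1]

Answer:
[2, 8, 8, 338]
[4, 1, 323]
[2, 8, 8]
[4, 1]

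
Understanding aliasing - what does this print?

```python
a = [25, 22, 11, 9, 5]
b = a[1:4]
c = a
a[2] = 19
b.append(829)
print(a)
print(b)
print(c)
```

Key concept: slice vs alias.
Step by step:
`a = [25, 22, 11, 9, 5]` → a = [25, 22, 11, 9, 5]
`b = a[1:4]` → b = [22, 11, 9]
`c = a` → c = [25, 22, 11, 9, 5] (same object as a)
`a[2] = 19` → a = [25, 22, 19, 9, 5] (same object as c); c = [25, 22, 19, 9, 5] (same object as a)
`b.append(829)` → b = [22, 11, 9, 829]
`print(a)` → prints [25, 22, 19, 9, 5]
`print(b)` → prints [22, 11, 9, 829]
`print(c)` → prints [25, 22, 19, 9, 5]

Answer:
[25, 22, 19, 9, 5]
[22, 11, 9, 829]
[25, 22, 19, 9, 5]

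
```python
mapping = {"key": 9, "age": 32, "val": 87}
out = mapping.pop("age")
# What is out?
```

Trace:
`mapping = {"key": 9, "age": 32, "val": 87}` → mapping = {'key': 9, 'age': 32, 'val': 87}
`out = mapping.pop("age")` → mapping = {'key': 9, 'val': 87}; out = 32
So out = 32

Answer: 32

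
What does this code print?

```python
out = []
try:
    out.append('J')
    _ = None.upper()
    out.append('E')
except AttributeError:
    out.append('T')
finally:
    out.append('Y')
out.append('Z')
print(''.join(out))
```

Execution trace: 'J' (try body) → 'T' (except AttributeError) → 'Y' (finally) → 'Z' (after the try/except). Output: JTYZ

Answer: JTYZ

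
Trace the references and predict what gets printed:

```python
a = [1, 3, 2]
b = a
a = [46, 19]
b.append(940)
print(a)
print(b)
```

Key concept: rebinding vs mutation: a is rebound to a new list, b still points at the original.
Step by step:
`a = [1, 3, 2]` → a = [1, 3, 2]
`b = a` → b = [1, 3, 2] (same object as a)
`a = [46, 19]` → a = [46, 19]
`b.append(940)` → b = [1, 3, 2, 940]
`print(a)` → prints [46, 19]
`print(b)` → prints [1, 3, 2, 940]

Answer:
[46, 19]
[1, 3, 2, 940]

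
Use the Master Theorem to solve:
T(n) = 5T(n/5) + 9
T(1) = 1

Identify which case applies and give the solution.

a=5, b=5, f(n)=9. log_5(5) = 1. Since c=0 < 1, Case 1 applies: T(n) = Θ(n^log_b(a)) = O(n).

Answer: O(n) - Case 1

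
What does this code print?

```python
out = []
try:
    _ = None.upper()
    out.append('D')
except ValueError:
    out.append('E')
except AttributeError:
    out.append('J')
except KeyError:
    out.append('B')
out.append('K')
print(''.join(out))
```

Execution trace: 'J' (except AttributeError) → 'K' (after the try/except). Output: JK

Answer: JK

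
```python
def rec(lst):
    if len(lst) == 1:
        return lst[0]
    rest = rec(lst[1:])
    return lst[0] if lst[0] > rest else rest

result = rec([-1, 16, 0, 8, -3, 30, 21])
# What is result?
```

Recursive max over [-1, 16, 0, 8, -3, 30, 21] = 30

Answer: 30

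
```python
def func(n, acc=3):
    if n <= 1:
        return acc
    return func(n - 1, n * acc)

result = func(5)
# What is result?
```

Accumulator trace (n, acc): (5, 3) -> (4, 15) -> (3, 60) -> (2, 180) -> (1, 360) -> return 360

Answer: 360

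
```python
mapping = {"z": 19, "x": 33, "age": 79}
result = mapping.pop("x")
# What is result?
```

Trace:
`mapping = {"z": 19, "x": 33, "age": 79}` → mapping = {'z': 19, 'x': 33, 'age': 79}
`result = mapping.pop("x")` → mapping = {'z': 19, 'age': 79}; result = 33
So result = 33

Answer: 33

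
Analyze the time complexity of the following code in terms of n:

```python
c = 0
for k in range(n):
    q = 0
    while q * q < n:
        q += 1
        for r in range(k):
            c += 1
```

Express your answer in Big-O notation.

Each loop level contributes: n × √n × n. Multiplying the contributions gives O(n^2√n).

Answer: O(n^2√n)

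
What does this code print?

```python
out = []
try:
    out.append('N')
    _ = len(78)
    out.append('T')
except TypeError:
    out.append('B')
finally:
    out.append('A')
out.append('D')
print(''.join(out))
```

Execution trace: 'N' (try body) → 'B' (except TypeError) → 'A' (finally) → 'D' (after the try/except). Output: NBAD

Answer: NBAD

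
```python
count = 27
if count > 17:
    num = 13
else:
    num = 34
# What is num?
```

Trace:
`count = 27` → count = 27
`if count > 17: ...` → count > 17 is True → num = 13
So num = 13

Answer: 13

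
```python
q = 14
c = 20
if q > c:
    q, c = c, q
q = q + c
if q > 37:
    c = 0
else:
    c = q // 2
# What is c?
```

Trace:
`q = 14` → q = 14
`c = 20` → c = 20
`if q > c: ...` → q > c is False → no variable changes
`q = q + c` → q = 34
`if q > 37: ...` → q > 37 is False, take else branch → c = 17
So c = 17

Answer: 17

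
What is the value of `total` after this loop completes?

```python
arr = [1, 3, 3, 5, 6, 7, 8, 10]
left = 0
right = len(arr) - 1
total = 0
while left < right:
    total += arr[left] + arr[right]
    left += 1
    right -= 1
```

Sum of pairs from ends
`total` takes the values: 0 → 11 → 22 → 32 → 43

Answer: 43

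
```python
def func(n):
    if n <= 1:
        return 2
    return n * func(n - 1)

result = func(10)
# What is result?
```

func(10) = 10 * 9 * 8 * 7 * 6 * 5 * 4 * 3 * 2 * 2 = 7257600

Answer: 7257600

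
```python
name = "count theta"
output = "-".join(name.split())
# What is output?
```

Trace:
`name = "count theta"` → name = 'count theta'
`output = "-".join(name.split())` → output = 'count-theta'
So output = 'count-theta'

Answer: 'count-theta'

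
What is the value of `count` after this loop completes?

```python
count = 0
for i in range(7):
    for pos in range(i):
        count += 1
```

Triangle number: 0+1+2+...+6
`count` takes the values: 0 → 1 → 2 → 3 → 4 → 5 → 6 → 7 → 8 → 9 → 10 → 11 → 12 → 13 → 14 → 15 → 16 → 17 → 18 → 19 → 20 → 21

Answer: 21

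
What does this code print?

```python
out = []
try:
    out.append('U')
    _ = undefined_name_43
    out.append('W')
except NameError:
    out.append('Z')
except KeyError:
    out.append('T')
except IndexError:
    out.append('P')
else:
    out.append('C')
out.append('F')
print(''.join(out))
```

Execution trace: 'U' (try body) → 'Z' (except NameError) → 'F' (after the try/except). Output: UZF

Answer: UZF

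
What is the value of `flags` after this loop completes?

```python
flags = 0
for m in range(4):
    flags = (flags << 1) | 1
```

Build 4 consecutive 1-bits: 0b1111
`flags` takes the values: 0 → 1 → 3 → 7 → 15

Answer: 15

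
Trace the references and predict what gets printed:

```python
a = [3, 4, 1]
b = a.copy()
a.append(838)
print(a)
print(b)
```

Key concept: list.copy() creates independent copy.
Step by step:
`a = [3, 4, 1]` → a = [3, 4, 1]
`b = a.copy()` → b = [3, 4, 1]
`a.append(838)` → a = [3, 4, 1, 838]
`print(a)` → prints [3, 4, 1, 838]
`print(b)` → prints [3, 4, 1]

Answer:
[3, 4, 1, 838]
[3, 4, 1]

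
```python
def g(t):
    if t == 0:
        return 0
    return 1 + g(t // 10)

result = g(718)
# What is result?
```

Count of digits of 718: 3

Answer: 3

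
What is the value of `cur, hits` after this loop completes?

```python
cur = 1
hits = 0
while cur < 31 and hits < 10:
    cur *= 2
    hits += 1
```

Double until >= 31 or 10 iterations
`cur, hits` takes the values: (1, 0) → (2, 0) → (2, 1) → (4, 1) → (4, 2) → (8, 2) → (8, 3) → (16, 3) → (16, 4) → (32, 4) → (32, 5)

Answer: 32, 5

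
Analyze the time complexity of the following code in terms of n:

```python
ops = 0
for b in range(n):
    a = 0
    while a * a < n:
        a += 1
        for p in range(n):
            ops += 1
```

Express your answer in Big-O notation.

Each loop level contributes: n × √n × n. Multiplying the contributions gives O(n^2√n).

Answer: O(n^2√n)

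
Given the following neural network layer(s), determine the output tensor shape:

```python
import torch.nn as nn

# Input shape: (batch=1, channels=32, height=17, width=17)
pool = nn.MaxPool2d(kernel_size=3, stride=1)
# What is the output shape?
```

Input: (1, 32, 17, 17) -> Output: (1, 32, 15, 15)

Answer: (1, 32, 15, 15)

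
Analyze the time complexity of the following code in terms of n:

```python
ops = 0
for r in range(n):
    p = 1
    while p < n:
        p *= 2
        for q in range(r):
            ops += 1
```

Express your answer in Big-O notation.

Each loop level contributes: n × log n × n. Multiplying the contributions gives O(n^2 log n).

Answer: O(n^2 log n)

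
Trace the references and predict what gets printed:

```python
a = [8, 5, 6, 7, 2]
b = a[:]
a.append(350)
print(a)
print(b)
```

Key concept: slice [:] creates copy.
Step by step:
`a = [8, 5, 6, 7, 2]` → a = [8, 5, 6, 7, 2]
`b = a[:]` → b = [8, 5, 6, 7, 2]
`a.append(350)` → a = [8, 5, 6, 7, 2, 350]
`print(a)` → prints [8, 5, 6, 7, 2, 350]
`print(b)` → prints [8, 5, 6, 7, 2]

Answer:
[8, 5, 6, 7, 2, 350]
[8, 5, 6, 7, 2]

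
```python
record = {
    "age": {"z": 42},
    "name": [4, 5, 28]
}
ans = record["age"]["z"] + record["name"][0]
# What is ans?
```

Trace:
`record = { ...` → record = {'age': {'z': 42}, 'name': [4, 5, 28]}
`ans = record["age"]["z"] + record["name"][0]` → ans = 46
So ans = 46

Answer: 46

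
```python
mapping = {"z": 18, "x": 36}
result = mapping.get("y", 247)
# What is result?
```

Trace:
`mapping = {"z": 18, "x": 36}` → mapping = {'z': 18, 'x': 36}
`result = mapping.get("y", 247)` → result = 247
So result = 247

Answer: 247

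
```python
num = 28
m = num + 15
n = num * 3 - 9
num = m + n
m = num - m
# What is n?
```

Trace:
`num = 28` → num = 28
`m = num + 15` → m = 43
`n = num * 3 - 9` → n = 75
`num = m + n` → num = 118
`m = num - m` → m = 75
So n = 75

Answer: 75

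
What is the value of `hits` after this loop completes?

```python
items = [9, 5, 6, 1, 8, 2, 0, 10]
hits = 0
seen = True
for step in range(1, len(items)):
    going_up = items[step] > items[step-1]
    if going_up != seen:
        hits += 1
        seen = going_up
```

Count direction changes in [9, 5, 6, 1, 8, 2, 0, 10]
`hits` takes the values: 0 → 1 → 2 → 3 → 4 → 5 → 6

Answer: 6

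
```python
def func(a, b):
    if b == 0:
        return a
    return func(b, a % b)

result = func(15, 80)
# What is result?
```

func(15, 80) -> func(80, 15) -> func(15, 5) -> func(5, 0) -> 5

Answer: 5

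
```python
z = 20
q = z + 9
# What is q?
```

Trace:
`z = 20` → z = 20
`q = z + 9` → q = 29
So q = 29

Answer: 29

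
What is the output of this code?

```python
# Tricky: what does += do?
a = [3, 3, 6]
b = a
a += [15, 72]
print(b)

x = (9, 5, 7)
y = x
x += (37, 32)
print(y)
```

Key concept: += behavior differs for mutable vs immutable.
Step by step:
`a = [3, 3, 6]` → a = [3, 3, 6]
`b = a` → b = [3, 3, 6] (same object as a)
`a += [15, 72]` → a = [3, 3, 6, 15, 72] (same object as b); b = [3, 3, 6, 15, 72] (same object as a)
`print(b)` → prints [3, 3, 6, 15, 72]
`x = (9, 5, 7)` → x = (9, 5, 7)
`y = x` → y = (9, 5, 7)
`x += (37, 32)` → x = (9, 5, 7, 37, 32)
`print(y)` → prints (9, 5, 7)

Answer:
[3, 3, 6, 15, 72]
(9, 5, 7)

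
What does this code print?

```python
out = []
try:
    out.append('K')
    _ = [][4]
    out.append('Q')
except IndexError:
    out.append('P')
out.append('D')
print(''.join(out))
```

Execution trace: 'K' (try body) → 'P' (except IndexError) → 'D' (after the try/except). Output: KPD

Answer: KPD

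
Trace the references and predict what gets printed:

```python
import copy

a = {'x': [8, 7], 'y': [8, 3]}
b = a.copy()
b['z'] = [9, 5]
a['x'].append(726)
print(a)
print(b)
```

Key concept: shallow copy of dict with mutable values.
Step by step:
`a = {'x': [8, 7], 'y': [8, 3]}` → a = {'x': [8, 7], 'y': [8, 3]}
`b = a.copy()` → b = {'x': [8, 7], 'y': [8, 3]}
`b['z'] = [9, 5]` → b = {'x': [8, 7], 'y': [8, 3], 'z': [9, 5]}
`a['x'].append(726)` → a = {'x': [8, 7, 726], 'y': [8, 3]}; b = {'x': [8, 7, 726], 'y': [8, 3], 'z': [9, 5]}
`print(a)` → prints {'x': [8, 7, 726], 'y': [8, 3]}
`print(b)` → prints {'x': [8, 7, 726], 'y': [8, 3], 'z': [9, 5]}

Answer:
{'x': [8, 7, 726], 'y': [8, 3]}
{'x': [8, 7, 726], 'y': [8, 3], 'z': [9, 5]}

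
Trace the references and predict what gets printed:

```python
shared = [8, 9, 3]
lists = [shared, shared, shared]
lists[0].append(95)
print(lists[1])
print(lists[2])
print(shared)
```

Key concept: list of same reference.
Step by step:
`shared = [8, 9, 3]` → shared = [8, 9, 3]
`lists = [shared, shared, shared]` → lists = [[8, 9, 3], [8, 9, 3], [8, 9, 3]]
`lists[0].append(95)` → shared = [8, 9, 3, 95]; lists = [[8, 9, 3, 95], [8, 9, 3, 95], [8, 9, 3, 95]]
`print(lists[1])` → prints [8, 9, 3, 95]
`print(lists[2])` → prints [8, 9, 3, 95]
`print(shared)` → prints [8, 9, 3, 95]

Answer:
[8, 9, 3, 95]
[8, 9, 3, 95]
[8, 9, 3, 95]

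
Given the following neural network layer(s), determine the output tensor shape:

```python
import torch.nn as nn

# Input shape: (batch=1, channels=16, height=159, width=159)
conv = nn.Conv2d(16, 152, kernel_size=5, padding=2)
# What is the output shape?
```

Input: (1, 16, 159, 159) -> Output: (1, 152, 159, 159)

Answer: (1, 152, 159, 159)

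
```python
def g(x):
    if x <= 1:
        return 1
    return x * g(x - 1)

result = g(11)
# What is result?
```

g(11) = 11 * 10 * 9 * 8 * 7 * 6 * 5 * 4 * 3 * 2 * 1 = 39916800

Answer: 39916800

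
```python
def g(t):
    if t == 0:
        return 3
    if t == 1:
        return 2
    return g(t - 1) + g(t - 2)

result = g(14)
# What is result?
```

Build up from base cases: g(0)=3, g(1)=2, g(2)=5, g(3)=7, g(4)=12, g(5)=19, g(6)=31, ..., g(14)=1453

Answer: 1453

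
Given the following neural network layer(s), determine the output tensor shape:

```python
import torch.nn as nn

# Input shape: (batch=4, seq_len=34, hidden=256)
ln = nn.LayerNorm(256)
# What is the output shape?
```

Input: (4, 34, 256) -> Output: (4, 34, 256)

Answer: (4, 34, 256)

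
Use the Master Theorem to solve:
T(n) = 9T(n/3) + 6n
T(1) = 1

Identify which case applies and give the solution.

a=9, b=3, f(n)=6n. log_3(9) = 2. Since c=1 < 2, Case 1 applies: T(n) = Θ(n^log_b(a)) = O(n^2).

Answer: O(n^2) - Case 1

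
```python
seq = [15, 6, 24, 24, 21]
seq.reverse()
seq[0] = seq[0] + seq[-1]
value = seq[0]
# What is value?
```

Trace:
`seq = [15, 6, 24, 24, 21]` → seq = [15, 6, 24, 24, 21]
`seq.reverse()` → seq = [21, 24, 24, 6, 15]
`seq[0] = seq[0] + seq[-1]` → seq = [36, 24, 24, 6, 15]
`value = seq[0]` → value = 36
So value = 36

Answer: 36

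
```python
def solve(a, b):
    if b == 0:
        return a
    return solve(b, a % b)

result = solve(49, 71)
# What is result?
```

solve(49, 71) -> solve(71, 49) -> solve(49, 22) -> solve(22, 5) -> solve(5, 2) -> solve(2, 1) -> solve(1, 0) -> 1

Answer: 1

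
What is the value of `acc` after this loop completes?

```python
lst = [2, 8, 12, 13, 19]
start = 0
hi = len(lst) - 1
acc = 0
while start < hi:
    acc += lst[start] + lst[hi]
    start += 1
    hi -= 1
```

Sum of pairs from ends
`acc` takes the values: 0 → 21 → 42

Answer: 42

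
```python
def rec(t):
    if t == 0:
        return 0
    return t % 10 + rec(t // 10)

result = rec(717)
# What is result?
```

Sum of digits of 717: 7 + 1 + 7 = 15

Answer: 15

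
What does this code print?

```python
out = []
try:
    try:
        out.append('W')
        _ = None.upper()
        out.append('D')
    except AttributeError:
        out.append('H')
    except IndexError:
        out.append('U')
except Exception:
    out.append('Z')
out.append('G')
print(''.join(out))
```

Execution trace: 'W' (inner try body) → 'H' (inner except AttributeError) → 'G' (after the try/except). Output: WHG

Answer: WHG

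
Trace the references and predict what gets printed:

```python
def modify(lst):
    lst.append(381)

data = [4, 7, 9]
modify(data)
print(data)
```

Key concept: function modifies passed list.
Step by step:
`data = [4, 7, 9]` → data = [4, 7, 9]
`modify(data)` → data = [4, 7, 9, 381]
`print(data)` → prints [4, 7, 9, 381]

Answer: [4, 7, 9, 381]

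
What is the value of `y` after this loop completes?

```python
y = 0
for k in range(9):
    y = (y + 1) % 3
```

Increment mod 3, 9 times = 0
`y` takes the values: 0 → 1 → 2 → 0 → 1 → 2 → 0 → 1 → 2 → 0

Answer: 0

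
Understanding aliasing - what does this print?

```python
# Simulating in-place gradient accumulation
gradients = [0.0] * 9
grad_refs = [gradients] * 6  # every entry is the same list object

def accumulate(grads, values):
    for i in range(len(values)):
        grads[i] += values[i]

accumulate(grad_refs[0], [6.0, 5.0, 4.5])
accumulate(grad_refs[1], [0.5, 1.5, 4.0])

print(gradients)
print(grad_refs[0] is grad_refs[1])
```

Key concept: gradient accumulation aliasing.
Step by step:
`gradients = [0.0] * 9` → gradients = [0.0, 0.0, 0.0, 0.0, 0.0, 0.0, 0.0, 0.0, 0.0]
`grad_refs = [gradients] * 6` → grad_refs = [[0.0, 0.0, 0.0, 0.0, 0.0, 0.0, 0.0, 0.0, 0.0], [0.0, 0.0, 0.0, 0.0, 0.0, 0.0, 0.0, 0.0, 0.0], [0.0, 0.0, 0.0, 0.0, 0.0, 0.0, 0.0, 0.0, 0.0], [0.0, 0.0, 0.0, 0.0, 0.0, 0.0, 0.0, 0.0, 0.0], [0.0, 0.0, 0.0, 0.0, 0.0, 0.0, 0.0, 0.0, 0.0], [0.0, 0.0, 0.0, 0.0, 0.0, 0.0, 0.0, 0.0, 0.0]]
`accumulate(grad_refs[0], [6.0, 5.0, 4.5])` → gradients = [6.0, 5.0, 4.5, 0.0, 0.0, 0.0, 0.0, 0.0, 0.0]; grad_refs = [[6.0, 5.0, 4.5, 0.0, 0.0, 0.0, 0.0, 0.0, 0.0], [6.0, 5.0, 4.5, 0.0, 0.0, 0.0, 0.0, 0.0, 0.0], [6.0, 5.0, 4.5, 0.0, 0.0, 0.0, 0.0, 0.0, 0.0], [6.0, 5.0, 4.5, 0.0, 0.0, 0.0, 0.0, 0.0, 0.0], [6.0, 5.0, 4.5, 0.0, 0.0, 0.0, 0.0, 0.0, 0.0], [6.0, 5.0, 4.5, 0.0, 0.0, 0.0, 0.0, 0.0, 0.0]]
`accumulate(grad_refs[1], [0.5, 1.5, 4.0])` → gradients = [6.5, 6.5, 8.5, 0.0, 0.0, 0.0, 0.0, 0.0, 0.0]; grad_refs = [[6.5, 6.5, 8.5, 0.0, 0.0, 0.0, 0.0, 0.0, 0.0], [6.5, 6.5, 8.5, 0.0, 0.0, 0.0, 0.0, 0.0, 0.0], [6.5, 6.5, 8.5, 0.0, 0.0, 0.0, 0.0, 0.0, 0.0], [6.5, 6.5, 8.5, 0.0, 0.0, 0.0, 0.0, 0.0, 0.0], [6.5, 6.5, 8.5, 0.0, 0.0, 0.0, 0.0, 0.0, 0.0], [6.5, 6.5, 8.5, 0.0, 0.0, 0.0, 0.0, 0.0, 0.0]]
`print(gradients)` → prints [6.5, 6.5, 8.5, 0.0, 0.0, 0.0, 0.0, 0.0, 0.0]
`print(grad_refs[0] is grad_refs[1])` → prints True

Answer:
[6.5, 6.5, 8.5, 0.0, 0.0, 0.0, 0.0, 0.0, 0.0]
True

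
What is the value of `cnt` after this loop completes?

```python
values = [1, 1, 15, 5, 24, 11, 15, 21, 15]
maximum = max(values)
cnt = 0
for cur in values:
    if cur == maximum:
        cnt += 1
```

Count of max value 24 in [1, 1, 15, 5, 24, 11, 15, 21, 15]
`cnt` takes the values: 0 → 1

Answer: 1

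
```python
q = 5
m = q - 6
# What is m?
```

Trace:
`q = 5` → q = 5
`m = q - 6` → m = -1
So m = -1

Answer: -1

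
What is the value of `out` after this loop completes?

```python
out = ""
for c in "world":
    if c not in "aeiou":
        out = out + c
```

Remove vowels from 'world'
`out` takes the values: "" → "w" → "wr" → "wrl" → "wrld"

Answer: "wrld"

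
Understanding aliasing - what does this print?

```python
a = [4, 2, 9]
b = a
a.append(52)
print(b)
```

Key concept: basic list aliasing.
Step by step:
`a = [4, 2, 9]` → a = [4, 2, 9]
`b = a` → b = [4, 2, 9] (same object as a)
`a.append(52)` → a = [4, 2, 9, 52] (same object as b); b = [4, 2, 9, 52] (same object as a)
`print(b)` → prints [4, 2, 9, 52]

Answer: [4, 2, 9, 52]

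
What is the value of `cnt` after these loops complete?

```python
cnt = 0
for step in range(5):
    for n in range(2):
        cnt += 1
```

5 * 2 = 10
`cnt` takes the values: 0 → 1 → 2 → 3 → 4 → 5 → 6 → 7 → 8 → 9 → 10

Answer: 10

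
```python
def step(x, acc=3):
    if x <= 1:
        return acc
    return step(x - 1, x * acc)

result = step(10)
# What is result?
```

Accumulator trace (n, acc): (10, 3) -> (9, 30) -> (8, 270) -> (7, 2160) -> (6, 15120) -> (5, 90720) -> (4, 453600) -> (3, 1814400) -> (2, 5443200) -> (1, 10886400) -> return 10886400

Answer: 10886400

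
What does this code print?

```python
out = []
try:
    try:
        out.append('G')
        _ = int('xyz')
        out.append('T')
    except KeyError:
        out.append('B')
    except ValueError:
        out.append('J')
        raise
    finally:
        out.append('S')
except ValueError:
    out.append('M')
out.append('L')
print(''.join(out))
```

Execution trace: 'G' (inner try body) → 'J' (inner except ValueError) → 'S' (inner finally) → 'M' (outer except ValueError) → 'L' (after the try/except). Output: GJSML

Answer: GJSML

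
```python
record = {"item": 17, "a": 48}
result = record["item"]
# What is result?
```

Trace:
`record = {"item": 17, "a": 48}` → record = {'item': 17, 'a': 48}
`result = record["item"]` → result = 17
So result = 17

Answer: 17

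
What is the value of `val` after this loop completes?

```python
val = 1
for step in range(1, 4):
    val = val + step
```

Start at 1, add 1 through 3
`val` takes the values: 1 → 2 → 4 → 7

Answer: 7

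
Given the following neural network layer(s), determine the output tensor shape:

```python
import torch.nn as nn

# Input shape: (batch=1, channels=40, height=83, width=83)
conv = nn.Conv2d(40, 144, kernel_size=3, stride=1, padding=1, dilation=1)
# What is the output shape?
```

Input: (1, 40, 83, 83) -> Output: (1, 144, 83, 83)

Answer: (1, 144, 83, 83)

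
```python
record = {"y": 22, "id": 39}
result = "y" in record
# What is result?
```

Trace:
`record = {"y": 22, "id": 39}` → record = {'y': 22, 'id': 39}
`result = "y" in record` → result = True
So result = True

Answer: True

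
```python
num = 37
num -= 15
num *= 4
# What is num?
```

Trace:
`num = 37` → num = 37
`num -= 15` → num = 22
`num *= 4` → num = 88
So num = 88

Answer: 88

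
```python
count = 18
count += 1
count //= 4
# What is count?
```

Trace:
`count = 18` → count = 18
`count += 1` → count = 19
`count //= 4` → count = 4
So count = 4

Answer: 4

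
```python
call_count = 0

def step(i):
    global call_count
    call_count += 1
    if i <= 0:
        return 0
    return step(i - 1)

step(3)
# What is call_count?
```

Linear recursion stepping by 1: 4 calls from i=3 down to ≤0.

Answer: 4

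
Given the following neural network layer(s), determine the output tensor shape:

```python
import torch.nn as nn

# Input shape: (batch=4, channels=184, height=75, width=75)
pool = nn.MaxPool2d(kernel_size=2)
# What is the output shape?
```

Input: (4, 184, 75, 75) -> Output: (4, 184, 37, 37)

Answer: (4, 184, 37, 37)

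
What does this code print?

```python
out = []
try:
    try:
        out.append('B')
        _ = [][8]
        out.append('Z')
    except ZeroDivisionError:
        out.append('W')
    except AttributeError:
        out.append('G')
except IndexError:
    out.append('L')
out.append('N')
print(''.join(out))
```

Execution trace: 'B' (try body) → 'L' (outer except IndexError) → 'N' (after the try/except). Output: BLN

Answer: BLN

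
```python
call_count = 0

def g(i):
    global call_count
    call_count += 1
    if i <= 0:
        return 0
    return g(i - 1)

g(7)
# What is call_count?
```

Linear recursion stepping by 1: 8 calls from i=7 down to ≤0.

Answer: 8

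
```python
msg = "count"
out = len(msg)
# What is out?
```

Trace:
`msg = "count"` → msg = 'count'
`out = len(msg)` → out = 5
So out = 5

Answer: 5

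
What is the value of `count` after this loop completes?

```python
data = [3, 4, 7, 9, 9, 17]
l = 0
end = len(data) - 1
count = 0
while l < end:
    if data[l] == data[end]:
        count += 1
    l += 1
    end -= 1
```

Count matching pairs from ends
`count` takes the values: 0

Answer: 0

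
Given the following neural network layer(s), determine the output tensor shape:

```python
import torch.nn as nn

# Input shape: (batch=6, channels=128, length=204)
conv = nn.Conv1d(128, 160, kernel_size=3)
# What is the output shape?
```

Input: (6, 128, 204) -> Output: (6, 160, 202)

Answer: (6, 160, 202)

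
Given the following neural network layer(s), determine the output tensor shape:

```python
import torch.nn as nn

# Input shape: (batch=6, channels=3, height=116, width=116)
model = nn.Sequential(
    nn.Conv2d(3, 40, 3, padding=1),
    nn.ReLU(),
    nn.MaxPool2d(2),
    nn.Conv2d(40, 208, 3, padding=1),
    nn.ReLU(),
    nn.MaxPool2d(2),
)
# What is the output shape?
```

Input: (6, 3, 116, 116) -> after first Conv2d: (6, 40, 116, 116) -> after first MaxPool2d: (6, 40, 58, 58) -> after second Conv2d: (6, 208, 58, 58) -> Output: (6, 208, 29, 29)

Answer: (6, 208, 29, 29)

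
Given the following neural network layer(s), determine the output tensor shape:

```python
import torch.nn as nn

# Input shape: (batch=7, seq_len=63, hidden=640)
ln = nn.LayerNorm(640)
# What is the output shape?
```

Input: (7, 63, 640) -> Output: (7, 63, 640)

Answer: (7, 63, 640)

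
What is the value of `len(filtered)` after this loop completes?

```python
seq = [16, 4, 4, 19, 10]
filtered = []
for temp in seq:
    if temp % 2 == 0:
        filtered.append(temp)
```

Count even numbers in [16, 4, 4, 19, 10]
`filtered` takes the values: [] → [16] → [16, 4] → [16, 4, 4] → [16, 4, 4, 10]
So `len(filtered)` = 4

Answer: 4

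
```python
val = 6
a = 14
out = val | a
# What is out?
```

Trace:
`val = 6` → val = 6
`a = 14` → a = 14
`out = val | a` → out = 14
So out = 14

Answer: 14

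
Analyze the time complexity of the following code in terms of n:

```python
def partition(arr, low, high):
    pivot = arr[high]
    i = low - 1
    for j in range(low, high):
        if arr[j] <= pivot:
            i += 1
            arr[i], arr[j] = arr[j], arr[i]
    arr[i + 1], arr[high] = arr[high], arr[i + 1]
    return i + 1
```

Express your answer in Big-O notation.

This is Lomuto partition (single pass over [low, high), where n = high - low). Time complexity: O(n).

Answer: O(n)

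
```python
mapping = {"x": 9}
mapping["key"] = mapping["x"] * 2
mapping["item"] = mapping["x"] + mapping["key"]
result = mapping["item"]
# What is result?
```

Trace:
`mapping = {"x": 9}` → mapping = {'x': 9}
`mapping["key"] = mapping["x"] * 2` → mapping = {'x': 9, 'key': 18}
`mapping["item"] = mapping["x"] + mapping["key"]` → mapping = {'x': 9, 'key': 18, 'item': 27}
`result = mapping["item"]` → result = 27
So result = 27

Answer: 27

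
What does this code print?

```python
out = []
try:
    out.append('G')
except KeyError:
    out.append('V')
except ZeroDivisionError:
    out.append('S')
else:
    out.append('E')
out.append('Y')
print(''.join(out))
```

Execution trace: 'G' (try body, no exception) → 'E' (else) → 'Y' (after the try/except). Output: GEY

Answer: GEY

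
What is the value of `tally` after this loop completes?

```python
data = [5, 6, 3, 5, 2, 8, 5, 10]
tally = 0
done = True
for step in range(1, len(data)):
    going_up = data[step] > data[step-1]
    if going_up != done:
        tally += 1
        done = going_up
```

Count direction changes in [5, 6, 3, 5, 2, 8, 5, 10]
`tally` takes the values: 0 → 1 → 2 → 3 → 4 → 5 → 6

Answer: 6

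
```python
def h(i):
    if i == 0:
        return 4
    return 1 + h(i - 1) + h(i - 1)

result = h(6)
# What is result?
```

h(i) = 1 + 2·h(i-1), h(0)=4. Closed form: (4+1)·2^6 - 1 = 319.

Answer: 319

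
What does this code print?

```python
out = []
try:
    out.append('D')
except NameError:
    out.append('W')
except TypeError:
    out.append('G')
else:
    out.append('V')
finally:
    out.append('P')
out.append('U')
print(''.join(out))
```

Execution trace: 'D' (try body, no exception) → 'V' (else) → 'P' (finally) → 'U' (after the try/except). Output: DVPU

Answer: DVPU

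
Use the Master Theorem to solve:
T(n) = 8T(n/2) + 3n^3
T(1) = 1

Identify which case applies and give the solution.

a=8, b=2, f(n)=3n^3. log_2(8) = 3. Since c=3 = 3, Case 2 applies: T(n) = Θ(n^log_b(a) · log n) = O(n^3 log n).

Answer: O(n^3 log n) - Case 2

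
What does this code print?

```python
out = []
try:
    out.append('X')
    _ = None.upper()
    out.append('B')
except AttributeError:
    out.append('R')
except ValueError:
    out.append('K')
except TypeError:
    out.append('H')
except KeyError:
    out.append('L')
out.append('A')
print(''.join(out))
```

Execution trace: 'X' (try body) → 'R' (except AttributeError) → 'A' (after the try/except). Output: XRA

Answer: XRA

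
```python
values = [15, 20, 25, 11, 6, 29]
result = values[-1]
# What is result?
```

Trace:
`values = [15, 20, 25, 11, 6, 29]` → values = [15, 20, 25, 11, 6, 29]
`result = values[-1]` → result = 29
So result = 29

Answer: 29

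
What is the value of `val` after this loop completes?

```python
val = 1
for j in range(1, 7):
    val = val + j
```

Start at 1, add 1 through 6
`val` takes the values: 1 → 2 → 4 → 7 → 11 → 16 → 22

Answer: 22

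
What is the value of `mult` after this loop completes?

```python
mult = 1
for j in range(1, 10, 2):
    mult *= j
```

Product of 1, 3, 5, ... up to 9
`mult` takes the values: 1 → 3 → 15 → 105 → 945

Answer: 945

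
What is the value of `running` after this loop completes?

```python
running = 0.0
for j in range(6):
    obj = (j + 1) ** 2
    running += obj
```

Sum of squared losses 1² + 2² + ... + 6²
`running` takes the values: 0.0 → 1.0 → 5.0 → 14.0 → 30.0 → 55.0 → 91.0

Answer: 91.0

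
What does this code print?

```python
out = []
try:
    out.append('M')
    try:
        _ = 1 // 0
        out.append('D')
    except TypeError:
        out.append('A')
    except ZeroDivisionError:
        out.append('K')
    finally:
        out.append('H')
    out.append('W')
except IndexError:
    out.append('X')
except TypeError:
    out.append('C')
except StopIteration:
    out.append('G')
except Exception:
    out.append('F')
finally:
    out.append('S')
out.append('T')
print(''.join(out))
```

Execution trace: 'M' (try body) → 'K' (inner except ZeroDivisionError) → 'H' (inner finally) → 'W' (try body, no exception) → 'S' (finally) → 'T' (after the try/except). Output: MKHWST

Answer: MKHWST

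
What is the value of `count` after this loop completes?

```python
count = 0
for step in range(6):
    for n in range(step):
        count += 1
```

Triangle number: 0+1+2+...+5
`count` takes the values: 0 → 1 → 2 → 3 → 4 → 5 → 6 → 7 → 8 → 9 → 10 → 11 → 12 → 13 → 14 → 15

Answer: 15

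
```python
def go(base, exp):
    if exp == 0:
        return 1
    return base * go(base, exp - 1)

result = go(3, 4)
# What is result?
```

go(3, 4) = 3 * 3 * 3 * 3 = 81

Answer: 81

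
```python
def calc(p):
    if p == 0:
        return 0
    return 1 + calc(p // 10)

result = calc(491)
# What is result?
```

Count of digits of 491: 3

Answer: 3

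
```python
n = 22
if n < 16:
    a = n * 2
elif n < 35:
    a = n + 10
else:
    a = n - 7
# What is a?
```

Trace:
`n = 22` → n = 22
`if n < 16: ...` → n < 16 is False, n < 35 is True → a = 32
So a = 32

Answer: 32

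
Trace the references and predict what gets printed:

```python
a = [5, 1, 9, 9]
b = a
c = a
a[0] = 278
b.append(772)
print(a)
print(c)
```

Key concept: multiple aliases.
Step by step:
`a = [5, 1, 9, 9]` → a = [5, 1, 9, 9]
`b = a` → b = [5, 1, 9, 9] (same object as a)
`c = a` → c = [5, 1, 9, 9] (same object as a, b)
`a[0] = 278` → a = [278, 1, 9, 9] (same object as b, c); b = [278, 1, 9, 9] (same object as a, c); c = [278, 1, 9, 9] (same object as a, b)
`b.append(772)` → a = [278, 1, 9, 9, 772] (same object as b, c); b = [278, 1, 9, 9, 772] (same object as a, c); c = [278, 1, 9, 9, 772] (same object as a, b)
`print(a)` → prints [278, 1, 9, 9, 772]
`print(c)` → prints [278, 1, 9, 9, 772]

Answer:
[278, 1, 9, 9, 772]
[278, 1, 9, 9, 772]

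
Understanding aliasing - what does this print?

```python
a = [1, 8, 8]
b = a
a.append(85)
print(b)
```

Key concept: basic list aliasing.
Step by step:
`a = [1, 8, 8]` → a = [1, 8, 8]
`b = a` → b = [1, 8, 8] (same object as a)
`a.append(85)` → a = [1, 8, 8, 85] (same object as b); b = [1, 8, 8, 85] (same object as a)
`print(b)` → prints [1, 8, 8, 85]

Answer: [1, 8, 8, 85]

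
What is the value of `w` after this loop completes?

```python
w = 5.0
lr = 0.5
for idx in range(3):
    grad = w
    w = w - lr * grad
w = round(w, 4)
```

Gradient descent: w = 5.0 * (1 - 0.5)^3
`w` takes the values: 5.0 → 2.5 → 1.25 → 0.625

Answer: 0.625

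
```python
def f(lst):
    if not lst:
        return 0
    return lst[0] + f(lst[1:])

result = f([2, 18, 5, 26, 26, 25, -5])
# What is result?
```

2 + 18 + 5 + 26 + 26 + 25 + (-5) + 0 = 97

Answer: 97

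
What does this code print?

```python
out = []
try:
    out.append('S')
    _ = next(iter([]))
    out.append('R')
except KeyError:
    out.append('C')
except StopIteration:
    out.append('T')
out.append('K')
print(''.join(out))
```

Execution trace: 'S' (try body) → 'T' (except StopIteration) → 'K' (after the try/except). Output: STK

Answer: STK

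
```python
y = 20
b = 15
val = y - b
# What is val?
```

Trace:
`y = 20` → y = 20
`b = 15` → b = 15
`val = y - b` → val = 5
So val = 5

Answer: 5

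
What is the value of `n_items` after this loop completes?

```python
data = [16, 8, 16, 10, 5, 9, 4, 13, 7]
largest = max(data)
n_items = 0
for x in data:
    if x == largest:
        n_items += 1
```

Count of max value 16 in [16, 8, 16, 10, 5, 9, 4, 13, 7]
`n_items` takes the values: 0 → 1 → 2

Answer: 2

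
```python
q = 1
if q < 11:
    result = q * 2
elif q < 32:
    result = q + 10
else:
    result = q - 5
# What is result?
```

Trace:
`q = 1` → q = 1
`if q < 11: ...` → q < 11 is True → result = 2
So result = 2

Answer: 2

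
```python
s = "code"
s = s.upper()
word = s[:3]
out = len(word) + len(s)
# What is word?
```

Trace:
`s = "code"` → s = 'code'
`s = s.upper()` → s = 'CODE'
`word = s[:3]` → word = 'COD'
`out = len(word) + len(s)` → out = 7
So word = 'COD'

Answer: 'COD'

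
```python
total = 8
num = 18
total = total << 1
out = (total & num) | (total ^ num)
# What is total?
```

Trace:
`total = 8` → total = 8
`num = 18` → num = 18
`total = total << 1` → total = 16
`out = (total & num) | (total ^ num)` → out = 18
So total = 16

Answer: 16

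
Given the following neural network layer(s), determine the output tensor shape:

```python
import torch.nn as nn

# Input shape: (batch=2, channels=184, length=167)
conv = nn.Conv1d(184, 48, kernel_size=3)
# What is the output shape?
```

Input: (2, 184, 167) -> Output: (2, 48, 165)

Answer: (2, 48, 165)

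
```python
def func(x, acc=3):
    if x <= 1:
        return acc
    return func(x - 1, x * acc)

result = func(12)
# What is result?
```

Accumulator trace (n, acc): (12, 3) -> (11, 36) -> (10, 396) -> (9, 3960) -> (8, 35640) -> (7, 285120) -> (6, 1995840) -> (5, 11975040) -> (4, 59875200) -> (3, 239500800) -> (2, 718502400) -> (1, 1437004800) -> return 1437004800

Answer: 1437004800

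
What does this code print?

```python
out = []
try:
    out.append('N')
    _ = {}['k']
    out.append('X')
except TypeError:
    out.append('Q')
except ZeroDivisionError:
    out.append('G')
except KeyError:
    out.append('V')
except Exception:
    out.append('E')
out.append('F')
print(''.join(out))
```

Execution trace: 'N' (try body) → 'V' (except KeyError) → 'F' (after the try/except). Output: NVF

Answer: NVF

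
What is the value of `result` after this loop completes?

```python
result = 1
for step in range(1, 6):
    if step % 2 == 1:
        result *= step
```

Product of odd numbers 1 to 5
`result` takes the values: 1 → 3 → 15

Answer: 15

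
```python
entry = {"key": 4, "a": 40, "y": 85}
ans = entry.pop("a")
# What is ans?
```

Trace:
`entry = {"key": 4, "a": 40, "y": 85}` → entry = {'key': 4, 'a': 40, 'y': 85}
`ans = entry.pop("a")` → entry = {'key': 4, 'y': 85}; ans = 40
So ans = 40

Answer: 40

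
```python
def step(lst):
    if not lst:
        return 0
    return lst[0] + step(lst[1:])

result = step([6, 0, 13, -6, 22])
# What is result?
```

6 + 0 + 13 + (-6) + 22 + 0 = 35

Answer: 35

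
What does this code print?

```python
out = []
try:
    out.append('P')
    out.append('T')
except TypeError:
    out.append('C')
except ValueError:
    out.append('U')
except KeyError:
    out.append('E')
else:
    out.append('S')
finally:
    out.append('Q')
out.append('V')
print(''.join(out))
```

Execution trace: 'P' (try body) → 'T' (try body, no exception) → 'S' (else) → 'Q' (finally) → 'V' (after the try/except). Output: PTSQV

Answer: PTSQV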